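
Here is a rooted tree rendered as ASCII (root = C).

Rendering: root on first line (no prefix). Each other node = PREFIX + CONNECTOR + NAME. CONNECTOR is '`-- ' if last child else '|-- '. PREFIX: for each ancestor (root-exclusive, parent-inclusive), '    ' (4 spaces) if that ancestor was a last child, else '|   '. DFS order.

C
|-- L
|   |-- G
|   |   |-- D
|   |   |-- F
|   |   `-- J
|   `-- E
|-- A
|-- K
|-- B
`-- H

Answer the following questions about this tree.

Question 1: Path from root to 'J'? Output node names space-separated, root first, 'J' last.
Answer: C L G J

Derivation:
Walk down from root: C -> L -> G -> J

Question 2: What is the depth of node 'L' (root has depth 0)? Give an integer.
Answer: 1

Derivation:
Path from root to L: C -> L
Depth = number of edges = 1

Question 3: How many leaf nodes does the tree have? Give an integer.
Answer: 8

Derivation:
Leaves (nodes with no children): A, B, D, E, F, H, J, K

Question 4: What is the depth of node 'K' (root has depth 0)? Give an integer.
Path from root to K: C -> K
Depth = number of edges = 1

Answer: 1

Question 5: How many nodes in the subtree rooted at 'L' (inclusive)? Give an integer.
Subtree rooted at L contains: D, E, F, G, J, L
Count = 6

Answer: 6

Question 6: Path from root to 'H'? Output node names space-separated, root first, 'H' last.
Walk down from root: C -> H

Answer: C H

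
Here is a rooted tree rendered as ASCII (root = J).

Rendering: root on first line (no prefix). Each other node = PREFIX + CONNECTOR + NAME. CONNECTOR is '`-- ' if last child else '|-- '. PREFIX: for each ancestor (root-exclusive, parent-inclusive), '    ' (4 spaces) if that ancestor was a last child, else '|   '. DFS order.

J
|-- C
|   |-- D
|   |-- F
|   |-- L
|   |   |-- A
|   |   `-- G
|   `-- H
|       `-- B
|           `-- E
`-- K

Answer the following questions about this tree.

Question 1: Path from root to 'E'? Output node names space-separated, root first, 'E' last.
Answer: J C H B E

Derivation:
Walk down from root: J -> C -> H -> B -> E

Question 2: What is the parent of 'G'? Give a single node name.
Scan adjacency: G appears as child of L

Answer: L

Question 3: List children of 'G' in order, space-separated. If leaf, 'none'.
Answer: none

Derivation:
Node G's children (from adjacency): (leaf)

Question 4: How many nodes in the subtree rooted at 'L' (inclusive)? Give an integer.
Answer: 3

Derivation:
Subtree rooted at L contains: A, G, L
Count = 3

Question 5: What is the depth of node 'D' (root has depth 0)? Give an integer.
Path from root to D: J -> C -> D
Depth = number of edges = 2

Answer: 2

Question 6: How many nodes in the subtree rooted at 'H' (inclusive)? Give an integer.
Answer: 3

Derivation:
Subtree rooted at H contains: B, E, H
Count = 3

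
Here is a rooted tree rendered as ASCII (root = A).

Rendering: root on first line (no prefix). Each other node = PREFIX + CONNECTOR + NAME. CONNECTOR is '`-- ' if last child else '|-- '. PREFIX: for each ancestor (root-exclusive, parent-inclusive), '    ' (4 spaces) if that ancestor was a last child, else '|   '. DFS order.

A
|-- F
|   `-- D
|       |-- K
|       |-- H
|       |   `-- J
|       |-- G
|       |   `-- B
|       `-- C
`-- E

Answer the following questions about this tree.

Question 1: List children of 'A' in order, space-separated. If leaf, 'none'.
Node A's children (from adjacency): F, E

Answer: F E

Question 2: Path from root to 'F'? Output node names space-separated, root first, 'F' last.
Answer: A F

Derivation:
Walk down from root: A -> F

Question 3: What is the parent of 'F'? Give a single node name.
Scan adjacency: F appears as child of A

Answer: A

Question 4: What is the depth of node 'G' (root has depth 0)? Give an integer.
Path from root to G: A -> F -> D -> G
Depth = number of edges = 3

Answer: 3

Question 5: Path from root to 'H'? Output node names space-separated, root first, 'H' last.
Walk down from root: A -> F -> D -> H

Answer: A F D H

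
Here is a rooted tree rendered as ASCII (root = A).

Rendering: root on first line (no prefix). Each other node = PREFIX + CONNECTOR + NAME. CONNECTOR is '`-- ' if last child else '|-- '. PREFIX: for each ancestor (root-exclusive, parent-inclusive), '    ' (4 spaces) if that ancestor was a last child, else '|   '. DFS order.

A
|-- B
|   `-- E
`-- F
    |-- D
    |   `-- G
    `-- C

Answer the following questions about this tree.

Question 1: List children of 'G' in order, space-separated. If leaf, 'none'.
Node G's children (from adjacency): (leaf)

Answer: none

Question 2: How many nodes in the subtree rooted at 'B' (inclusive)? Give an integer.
Subtree rooted at B contains: B, E
Count = 2

Answer: 2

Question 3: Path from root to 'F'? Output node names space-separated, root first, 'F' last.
Answer: A F

Derivation:
Walk down from root: A -> F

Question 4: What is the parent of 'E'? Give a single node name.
Scan adjacency: E appears as child of B

Answer: B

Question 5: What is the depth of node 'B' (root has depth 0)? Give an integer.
Answer: 1

Derivation:
Path from root to B: A -> B
Depth = number of edges = 1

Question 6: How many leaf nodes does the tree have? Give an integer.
Answer: 3

Derivation:
Leaves (nodes with no children): C, E, G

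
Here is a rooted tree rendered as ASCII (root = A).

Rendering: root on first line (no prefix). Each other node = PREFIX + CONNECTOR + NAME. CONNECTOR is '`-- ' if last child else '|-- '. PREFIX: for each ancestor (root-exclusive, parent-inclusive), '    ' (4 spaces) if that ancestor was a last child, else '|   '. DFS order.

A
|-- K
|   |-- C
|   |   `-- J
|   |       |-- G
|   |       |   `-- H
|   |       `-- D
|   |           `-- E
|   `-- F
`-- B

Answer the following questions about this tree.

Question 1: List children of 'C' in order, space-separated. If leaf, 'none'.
Answer: J

Derivation:
Node C's children (from adjacency): J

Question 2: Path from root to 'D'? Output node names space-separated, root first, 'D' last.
Walk down from root: A -> K -> C -> J -> D

Answer: A K C J D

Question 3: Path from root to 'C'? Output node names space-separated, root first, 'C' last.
Walk down from root: A -> K -> C

Answer: A K C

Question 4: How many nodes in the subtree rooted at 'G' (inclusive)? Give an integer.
Answer: 2

Derivation:
Subtree rooted at G contains: G, H
Count = 2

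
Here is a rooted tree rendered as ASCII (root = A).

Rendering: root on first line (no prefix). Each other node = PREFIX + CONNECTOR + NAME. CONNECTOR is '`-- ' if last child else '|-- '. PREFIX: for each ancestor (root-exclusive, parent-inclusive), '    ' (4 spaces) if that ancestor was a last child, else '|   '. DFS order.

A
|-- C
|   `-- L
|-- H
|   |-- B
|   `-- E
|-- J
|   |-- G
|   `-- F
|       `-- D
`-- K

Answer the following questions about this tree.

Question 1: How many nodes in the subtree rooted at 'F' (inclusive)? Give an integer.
Answer: 2

Derivation:
Subtree rooted at F contains: D, F
Count = 2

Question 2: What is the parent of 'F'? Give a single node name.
Answer: J

Derivation:
Scan adjacency: F appears as child of J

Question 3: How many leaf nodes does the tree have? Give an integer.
Answer: 6

Derivation:
Leaves (nodes with no children): B, D, E, G, K, L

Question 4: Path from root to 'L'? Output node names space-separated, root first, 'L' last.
Walk down from root: A -> C -> L

Answer: A C L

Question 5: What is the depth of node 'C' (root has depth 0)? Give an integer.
Path from root to C: A -> C
Depth = number of edges = 1

Answer: 1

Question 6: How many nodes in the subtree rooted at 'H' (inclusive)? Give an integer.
Subtree rooted at H contains: B, E, H
Count = 3

Answer: 3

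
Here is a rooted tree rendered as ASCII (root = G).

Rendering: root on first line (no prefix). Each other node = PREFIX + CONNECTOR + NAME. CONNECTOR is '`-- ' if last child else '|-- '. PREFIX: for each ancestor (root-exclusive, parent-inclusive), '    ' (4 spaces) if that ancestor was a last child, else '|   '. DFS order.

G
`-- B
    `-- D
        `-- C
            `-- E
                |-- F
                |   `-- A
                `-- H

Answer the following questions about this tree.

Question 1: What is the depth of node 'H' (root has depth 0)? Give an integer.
Answer: 5

Derivation:
Path from root to H: G -> B -> D -> C -> E -> H
Depth = number of edges = 5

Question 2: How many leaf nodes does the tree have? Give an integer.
Leaves (nodes with no children): A, H

Answer: 2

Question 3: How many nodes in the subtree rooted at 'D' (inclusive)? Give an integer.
Subtree rooted at D contains: A, C, D, E, F, H
Count = 6

Answer: 6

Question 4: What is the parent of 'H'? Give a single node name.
Scan adjacency: H appears as child of E

Answer: E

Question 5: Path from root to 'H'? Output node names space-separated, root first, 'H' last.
Walk down from root: G -> B -> D -> C -> E -> H

Answer: G B D C E H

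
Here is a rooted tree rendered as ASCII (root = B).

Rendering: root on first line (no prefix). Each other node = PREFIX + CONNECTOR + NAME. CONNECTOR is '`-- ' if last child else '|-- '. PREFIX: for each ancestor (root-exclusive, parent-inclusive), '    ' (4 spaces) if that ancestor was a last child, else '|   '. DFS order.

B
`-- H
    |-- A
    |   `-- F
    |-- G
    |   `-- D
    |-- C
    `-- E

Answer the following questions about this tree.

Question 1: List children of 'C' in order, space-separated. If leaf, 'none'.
Node C's children (from adjacency): (leaf)

Answer: none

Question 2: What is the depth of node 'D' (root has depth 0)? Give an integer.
Path from root to D: B -> H -> G -> D
Depth = number of edges = 3

Answer: 3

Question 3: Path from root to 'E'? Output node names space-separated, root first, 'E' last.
Walk down from root: B -> H -> E

Answer: B H E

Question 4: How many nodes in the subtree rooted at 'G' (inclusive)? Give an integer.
Subtree rooted at G contains: D, G
Count = 2

Answer: 2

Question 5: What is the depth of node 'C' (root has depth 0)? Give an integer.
Answer: 2

Derivation:
Path from root to C: B -> H -> C
Depth = number of edges = 2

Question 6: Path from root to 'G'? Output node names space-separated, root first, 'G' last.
Answer: B H G

Derivation:
Walk down from root: B -> H -> G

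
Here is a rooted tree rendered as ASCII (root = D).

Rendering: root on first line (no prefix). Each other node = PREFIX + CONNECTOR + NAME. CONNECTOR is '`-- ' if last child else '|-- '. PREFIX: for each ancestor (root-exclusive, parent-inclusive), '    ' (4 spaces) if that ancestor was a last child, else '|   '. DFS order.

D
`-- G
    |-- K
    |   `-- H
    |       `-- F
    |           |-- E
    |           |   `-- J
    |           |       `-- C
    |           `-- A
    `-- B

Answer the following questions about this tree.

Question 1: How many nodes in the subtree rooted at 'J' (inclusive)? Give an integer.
Answer: 2

Derivation:
Subtree rooted at J contains: C, J
Count = 2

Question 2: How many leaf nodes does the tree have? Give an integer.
Leaves (nodes with no children): A, B, C

Answer: 3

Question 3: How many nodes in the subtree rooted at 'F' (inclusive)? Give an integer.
Subtree rooted at F contains: A, C, E, F, J
Count = 5

Answer: 5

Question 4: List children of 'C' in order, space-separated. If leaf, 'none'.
Node C's children (from adjacency): (leaf)

Answer: none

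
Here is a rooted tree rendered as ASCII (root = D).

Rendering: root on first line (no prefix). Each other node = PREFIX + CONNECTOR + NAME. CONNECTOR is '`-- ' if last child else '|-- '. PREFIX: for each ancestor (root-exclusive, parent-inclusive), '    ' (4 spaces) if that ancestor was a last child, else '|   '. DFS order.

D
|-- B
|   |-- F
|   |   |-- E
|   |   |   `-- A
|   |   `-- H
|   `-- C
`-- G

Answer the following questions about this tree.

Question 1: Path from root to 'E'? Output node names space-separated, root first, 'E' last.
Walk down from root: D -> B -> F -> E

Answer: D B F E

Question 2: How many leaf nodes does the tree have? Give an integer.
Leaves (nodes with no children): A, C, G, H

Answer: 4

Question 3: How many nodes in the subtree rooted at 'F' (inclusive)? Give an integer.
Subtree rooted at F contains: A, E, F, H
Count = 4

Answer: 4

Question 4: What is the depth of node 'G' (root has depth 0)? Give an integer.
Path from root to G: D -> G
Depth = number of edges = 1

Answer: 1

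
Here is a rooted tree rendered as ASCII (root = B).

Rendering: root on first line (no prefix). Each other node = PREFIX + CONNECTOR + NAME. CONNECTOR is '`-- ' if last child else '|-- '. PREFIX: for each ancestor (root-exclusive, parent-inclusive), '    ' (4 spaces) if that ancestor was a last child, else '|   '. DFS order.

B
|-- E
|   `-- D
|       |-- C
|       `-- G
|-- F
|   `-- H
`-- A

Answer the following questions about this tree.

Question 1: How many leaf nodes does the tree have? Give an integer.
Answer: 4

Derivation:
Leaves (nodes with no children): A, C, G, H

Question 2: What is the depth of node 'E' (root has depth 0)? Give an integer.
Path from root to E: B -> E
Depth = number of edges = 1

Answer: 1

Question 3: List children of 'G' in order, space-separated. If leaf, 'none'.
Answer: none

Derivation:
Node G's children (from adjacency): (leaf)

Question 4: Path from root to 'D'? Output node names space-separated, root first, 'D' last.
Answer: B E D

Derivation:
Walk down from root: B -> E -> D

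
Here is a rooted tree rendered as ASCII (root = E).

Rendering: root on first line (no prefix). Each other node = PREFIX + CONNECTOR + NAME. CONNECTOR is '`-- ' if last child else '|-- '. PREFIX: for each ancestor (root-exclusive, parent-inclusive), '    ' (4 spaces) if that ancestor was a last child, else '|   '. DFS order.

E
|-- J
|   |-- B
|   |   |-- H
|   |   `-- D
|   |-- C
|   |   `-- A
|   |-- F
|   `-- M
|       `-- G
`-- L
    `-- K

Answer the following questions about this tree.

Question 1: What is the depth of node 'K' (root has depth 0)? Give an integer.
Answer: 2

Derivation:
Path from root to K: E -> L -> K
Depth = number of edges = 2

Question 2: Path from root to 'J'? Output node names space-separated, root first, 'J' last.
Answer: E J

Derivation:
Walk down from root: E -> J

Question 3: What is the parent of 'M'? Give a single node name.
Scan adjacency: M appears as child of J

Answer: J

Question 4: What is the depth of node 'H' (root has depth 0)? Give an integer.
Path from root to H: E -> J -> B -> H
Depth = number of edges = 3

Answer: 3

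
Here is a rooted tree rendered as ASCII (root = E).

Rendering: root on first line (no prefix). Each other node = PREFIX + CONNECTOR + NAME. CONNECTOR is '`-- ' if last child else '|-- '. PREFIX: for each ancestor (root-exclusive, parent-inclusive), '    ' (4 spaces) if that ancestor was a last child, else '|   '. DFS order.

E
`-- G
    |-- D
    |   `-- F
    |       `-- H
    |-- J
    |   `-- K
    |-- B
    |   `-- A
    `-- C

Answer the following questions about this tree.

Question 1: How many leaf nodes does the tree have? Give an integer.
Answer: 4

Derivation:
Leaves (nodes with no children): A, C, H, K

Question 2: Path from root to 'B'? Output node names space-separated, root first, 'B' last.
Walk down from root: E -> G -> B

Answer: E G B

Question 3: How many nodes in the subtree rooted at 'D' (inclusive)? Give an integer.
Answer: 3

Derivation:
Subtree rooted at D contains: D, F, H
Count = 3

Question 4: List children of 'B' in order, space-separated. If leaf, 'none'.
Answer: A

Derivation:
Node B's children (from adjacency): A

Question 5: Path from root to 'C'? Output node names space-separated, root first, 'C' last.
Answer: E G C

Derivation:
Walk down from root: E -> G -> C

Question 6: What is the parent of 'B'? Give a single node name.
Scan adjacency: B appears as child of G

Answer: G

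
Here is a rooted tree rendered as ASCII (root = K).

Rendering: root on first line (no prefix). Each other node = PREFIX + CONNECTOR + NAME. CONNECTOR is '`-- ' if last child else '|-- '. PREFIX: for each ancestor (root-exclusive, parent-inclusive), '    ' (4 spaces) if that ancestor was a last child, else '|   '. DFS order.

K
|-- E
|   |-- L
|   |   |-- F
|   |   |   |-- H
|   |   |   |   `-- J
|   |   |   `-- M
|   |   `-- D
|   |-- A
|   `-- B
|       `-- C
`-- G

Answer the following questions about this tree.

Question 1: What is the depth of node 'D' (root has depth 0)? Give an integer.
Answer: 3

Derivation:
Path from root to D: K -> E -> L -> D
Depth = number of edges = 3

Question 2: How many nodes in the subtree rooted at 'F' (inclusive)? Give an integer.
Subtree rooted at F contains: F, H, J, M
Count = 4

Answer: 4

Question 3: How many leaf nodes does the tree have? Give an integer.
Answer: 6

Derivation:
Leaves (nodes with no children): A, C, D, G, J, M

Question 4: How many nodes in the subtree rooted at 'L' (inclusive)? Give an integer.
Subtree rooted at L contains: D, F, H, J, L, M
Count = 6

Answer: 6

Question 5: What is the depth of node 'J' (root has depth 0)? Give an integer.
Path from root to J: K -> E -> L -> F -> H -> J
Depth = number of edges = 5

Answer: 5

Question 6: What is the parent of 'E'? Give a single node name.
Answer: K

Derivation:
Scan adjacency: E appears as child of K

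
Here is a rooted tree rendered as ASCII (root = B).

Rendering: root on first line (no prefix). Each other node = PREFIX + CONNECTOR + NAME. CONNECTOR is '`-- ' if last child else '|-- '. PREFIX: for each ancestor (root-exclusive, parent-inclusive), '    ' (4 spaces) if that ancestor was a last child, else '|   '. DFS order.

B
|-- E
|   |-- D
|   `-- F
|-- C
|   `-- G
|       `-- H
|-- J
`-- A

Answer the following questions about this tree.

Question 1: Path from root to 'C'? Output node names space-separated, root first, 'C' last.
Answer: B C

Derivation:
Walk down from root: B -> C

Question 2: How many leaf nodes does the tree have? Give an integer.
Leaves (nodes with no children): A, D, F, H, J

Answer: 5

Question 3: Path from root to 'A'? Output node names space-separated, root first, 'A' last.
Walk down from root: B -> A

Answer: B A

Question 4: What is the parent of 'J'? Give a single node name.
Answer: B

Derivation:
Scan adjacency: J appears as child of B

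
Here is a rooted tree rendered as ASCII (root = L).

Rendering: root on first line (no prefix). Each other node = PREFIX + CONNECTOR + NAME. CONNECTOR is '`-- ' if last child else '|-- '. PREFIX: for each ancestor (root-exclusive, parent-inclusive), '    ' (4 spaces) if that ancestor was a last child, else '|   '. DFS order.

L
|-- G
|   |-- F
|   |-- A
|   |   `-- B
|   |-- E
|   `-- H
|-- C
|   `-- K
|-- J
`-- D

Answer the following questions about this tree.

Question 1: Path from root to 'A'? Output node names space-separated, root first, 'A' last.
Walk down from root: L -> G -> A

Answer: L G A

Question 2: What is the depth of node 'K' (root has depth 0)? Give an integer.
Answer: 2

Derivation:
Path from root to K: L -> C -> K
Depth = number of edges = 2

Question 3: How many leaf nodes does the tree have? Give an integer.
Leaves (nodes with no children): B, D, E, F, H, J, K

Answer: 7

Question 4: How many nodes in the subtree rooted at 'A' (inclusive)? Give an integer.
Subtree rooted at A contains: A, B
Count = 2

Answer: 2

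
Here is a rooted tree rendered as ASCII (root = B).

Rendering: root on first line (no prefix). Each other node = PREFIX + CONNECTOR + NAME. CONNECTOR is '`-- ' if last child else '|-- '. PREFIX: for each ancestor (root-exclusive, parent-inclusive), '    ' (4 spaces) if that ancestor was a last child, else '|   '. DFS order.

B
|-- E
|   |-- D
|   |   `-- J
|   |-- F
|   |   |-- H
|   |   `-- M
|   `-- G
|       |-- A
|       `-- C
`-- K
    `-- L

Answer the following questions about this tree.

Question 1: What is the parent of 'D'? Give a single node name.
Scan adjacency: D appears as child of E

Answer: E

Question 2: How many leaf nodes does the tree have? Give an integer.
Answer: 6

Derivation:
Leaves (nodes with no children): A, C, H, J, L, M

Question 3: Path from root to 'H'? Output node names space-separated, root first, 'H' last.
Walk down from root: B -> E -> F -> H

Answer: B E F H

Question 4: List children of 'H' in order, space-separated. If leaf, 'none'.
Node H's children (from adjacency): (leaf)

Answer: none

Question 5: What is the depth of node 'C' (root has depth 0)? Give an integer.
Answer: 3

Derivation:
Path from root to C: B -> E -> G -> C
Depth = number of edges = 3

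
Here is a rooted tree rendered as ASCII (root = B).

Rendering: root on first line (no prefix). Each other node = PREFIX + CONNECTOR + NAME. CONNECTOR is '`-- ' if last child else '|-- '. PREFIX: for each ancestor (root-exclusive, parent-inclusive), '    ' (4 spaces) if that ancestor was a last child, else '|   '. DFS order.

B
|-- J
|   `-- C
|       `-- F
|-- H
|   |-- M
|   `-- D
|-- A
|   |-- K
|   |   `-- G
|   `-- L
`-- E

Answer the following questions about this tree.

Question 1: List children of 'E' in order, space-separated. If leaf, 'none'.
Answer: none

Derivation:
Node E's children (from adjacency): (leaf)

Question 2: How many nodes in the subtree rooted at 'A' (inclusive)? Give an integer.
Answer: 4

Derivation:
Subtree rooted at A contains: A, G, K, L
Count = 4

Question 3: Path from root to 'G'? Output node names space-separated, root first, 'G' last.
Answer: B A K G

Derivation:
Walk down from root: B -> A -> K -> G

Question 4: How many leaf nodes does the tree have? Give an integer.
Leaves (nodes with no children): D, E, F, G, L, M

Answer: 6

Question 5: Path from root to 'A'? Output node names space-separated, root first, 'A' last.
Walk down from root: B -> A

Answer: B A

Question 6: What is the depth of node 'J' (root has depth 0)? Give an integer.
Answer: 1

Derivation:
Path from root to J: B -> J
Depth = number of edges = 1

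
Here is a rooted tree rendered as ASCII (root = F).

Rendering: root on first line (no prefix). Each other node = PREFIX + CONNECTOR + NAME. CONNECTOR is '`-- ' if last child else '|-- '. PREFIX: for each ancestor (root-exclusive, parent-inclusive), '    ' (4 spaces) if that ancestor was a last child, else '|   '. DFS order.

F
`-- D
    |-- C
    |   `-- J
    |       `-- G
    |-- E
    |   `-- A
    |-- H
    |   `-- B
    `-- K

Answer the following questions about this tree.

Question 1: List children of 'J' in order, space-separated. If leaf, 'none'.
Node J's children (from adjacency): G

Answer: G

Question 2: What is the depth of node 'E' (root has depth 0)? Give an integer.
Path from root to E: F -> D -> E
Depth = number of edges = 2

Answer: 2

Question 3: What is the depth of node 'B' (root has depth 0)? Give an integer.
Path from root to B: F -> D -> H -> B
Depth = number of edges = 3

Answer: 3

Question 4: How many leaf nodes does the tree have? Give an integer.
Leaves (nodes with no children): A, B, G, K

Answer: 4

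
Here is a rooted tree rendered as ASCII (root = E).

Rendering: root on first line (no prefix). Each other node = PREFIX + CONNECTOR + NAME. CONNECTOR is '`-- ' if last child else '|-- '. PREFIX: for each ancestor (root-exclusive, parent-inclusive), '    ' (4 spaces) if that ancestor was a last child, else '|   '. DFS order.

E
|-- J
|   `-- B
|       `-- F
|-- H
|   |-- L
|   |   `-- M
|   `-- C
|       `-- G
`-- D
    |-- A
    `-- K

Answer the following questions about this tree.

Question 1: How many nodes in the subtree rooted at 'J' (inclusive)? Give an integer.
Answer: 3

Derivation:
Subtree rooted at J contains: B, F, J
Count = 3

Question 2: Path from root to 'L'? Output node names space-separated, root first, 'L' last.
Answer: E H L

Derivation:
Walk down from root: E -> H -> L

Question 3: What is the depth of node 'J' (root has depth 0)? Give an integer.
Path from root to J: E -> J
Depth = number of edges = 1

Answer: 1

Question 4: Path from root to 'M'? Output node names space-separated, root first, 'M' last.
Walk down from root: E -> H -> L -> M

Answer: E H L M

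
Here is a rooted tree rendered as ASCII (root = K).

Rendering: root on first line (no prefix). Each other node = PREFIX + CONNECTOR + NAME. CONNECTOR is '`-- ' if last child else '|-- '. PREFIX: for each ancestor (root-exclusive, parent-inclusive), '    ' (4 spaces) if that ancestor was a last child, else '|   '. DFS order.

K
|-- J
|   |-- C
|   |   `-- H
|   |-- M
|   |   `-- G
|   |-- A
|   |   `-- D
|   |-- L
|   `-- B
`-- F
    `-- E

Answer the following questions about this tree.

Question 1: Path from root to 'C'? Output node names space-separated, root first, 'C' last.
Answer: K J C

Derivation:
Walk down from root: K -> J -> C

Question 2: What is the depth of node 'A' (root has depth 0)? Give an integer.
Path from root to A: K -> J -> A
Depth = number of edges = 2

Answer: 2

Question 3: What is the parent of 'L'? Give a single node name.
Scan adjacency: L appears as child of J

Answer: J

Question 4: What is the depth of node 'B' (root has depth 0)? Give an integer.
Answer: 2

Derivation:
Path from root to B: K -> J -> B
Depth = number of edges = 2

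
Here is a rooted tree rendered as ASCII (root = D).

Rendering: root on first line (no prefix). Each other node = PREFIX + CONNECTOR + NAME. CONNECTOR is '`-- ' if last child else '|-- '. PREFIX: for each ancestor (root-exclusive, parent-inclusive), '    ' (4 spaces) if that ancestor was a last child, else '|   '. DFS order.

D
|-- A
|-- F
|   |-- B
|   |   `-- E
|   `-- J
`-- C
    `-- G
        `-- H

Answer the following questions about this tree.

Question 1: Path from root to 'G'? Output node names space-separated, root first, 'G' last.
Answer: D C G

Derivation:
Walk down from root: D -> C -> G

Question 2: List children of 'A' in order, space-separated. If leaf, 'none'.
Answer: none

Derivation:
Node A's children (from adjacency): (leaf)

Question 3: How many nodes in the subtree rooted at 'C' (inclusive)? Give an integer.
Answer: 3

Derivation:
Subtree rooted at C contains: C, G, H
Count = 3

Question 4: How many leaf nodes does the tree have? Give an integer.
Answer: 4

Derivation:
Leaves (nodes with no children): A, E, H, J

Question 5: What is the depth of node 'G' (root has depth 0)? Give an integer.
Path from root to G: D -> C -> G
Depth = number of edges = 2

Answer: 2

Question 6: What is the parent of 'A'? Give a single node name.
Scan adjacency: A appears as child of D

Answer: D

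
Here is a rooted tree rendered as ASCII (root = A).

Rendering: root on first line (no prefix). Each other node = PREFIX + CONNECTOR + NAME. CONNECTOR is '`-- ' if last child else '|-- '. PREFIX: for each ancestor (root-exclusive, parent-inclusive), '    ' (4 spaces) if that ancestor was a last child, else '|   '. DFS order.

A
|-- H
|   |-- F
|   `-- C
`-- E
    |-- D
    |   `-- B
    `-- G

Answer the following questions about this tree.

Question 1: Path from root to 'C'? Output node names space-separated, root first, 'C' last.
Walk down from root: A -> H -> C

Answer: A H C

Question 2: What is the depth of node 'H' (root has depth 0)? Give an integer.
Answer: 1

Derivation:
Path from root to H: A -> H
Depth = number of edges = 1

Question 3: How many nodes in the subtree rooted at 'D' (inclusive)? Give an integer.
Subtree rooted at D contains: B, D
Count = 2

Answer: 2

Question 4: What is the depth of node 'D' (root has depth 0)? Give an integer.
Answer: 2

Derivation:
Path from root to D: A -> E -> D
Depth = number of edges = 2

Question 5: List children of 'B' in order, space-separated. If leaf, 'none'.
Node B's children (from adjacency): (leaf)

Answer: none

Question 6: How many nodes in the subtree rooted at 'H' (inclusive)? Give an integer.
Subtree rooted at H contains: C, F, H
Count = 3

Answer: 3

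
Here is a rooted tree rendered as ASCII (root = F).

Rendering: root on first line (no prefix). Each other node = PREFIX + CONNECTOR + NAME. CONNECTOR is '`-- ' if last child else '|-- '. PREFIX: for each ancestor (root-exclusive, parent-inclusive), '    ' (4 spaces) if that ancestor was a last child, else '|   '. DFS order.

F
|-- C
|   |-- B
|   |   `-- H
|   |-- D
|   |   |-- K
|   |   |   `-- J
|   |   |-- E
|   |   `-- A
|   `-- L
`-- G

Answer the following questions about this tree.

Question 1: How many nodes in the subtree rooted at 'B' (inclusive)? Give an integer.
Subtree rooted at B contains: B, H
Count = 2

Answer: 2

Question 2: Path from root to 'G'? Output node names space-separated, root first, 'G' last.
Walk down from root: F -> G

Answer: F G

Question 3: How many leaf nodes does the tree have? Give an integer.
Answer: 6

Derivation:
Leaves (nodes with no children): A, E, G, H, J, L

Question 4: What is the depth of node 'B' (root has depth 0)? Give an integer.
Path from root to B: F -> C -> B
Depth = number of edges = 2

Answer: 2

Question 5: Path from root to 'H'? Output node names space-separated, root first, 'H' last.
Answer: F C B H

Derivation:
Walk down from root: F -> C -> B -> H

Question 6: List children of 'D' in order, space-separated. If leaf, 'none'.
Answer: K E A

Derivation:
Node D's children (from adjacency): K, E, A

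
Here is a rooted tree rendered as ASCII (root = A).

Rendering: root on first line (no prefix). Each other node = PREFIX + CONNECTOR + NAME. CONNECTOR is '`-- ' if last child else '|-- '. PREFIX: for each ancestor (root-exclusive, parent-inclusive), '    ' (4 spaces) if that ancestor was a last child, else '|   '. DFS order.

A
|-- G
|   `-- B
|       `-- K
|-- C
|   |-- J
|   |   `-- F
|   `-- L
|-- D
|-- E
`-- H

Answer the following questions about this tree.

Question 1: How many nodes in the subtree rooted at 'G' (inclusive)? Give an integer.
Answer: 3

Derivation:
Subtree rooted at G contains: B, G, K
Count = 3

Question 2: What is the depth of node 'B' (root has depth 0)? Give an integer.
Path from root to B: A -> G -> B
Depth = number of edges = 2

Answer: 2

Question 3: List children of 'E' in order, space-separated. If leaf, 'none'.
Node E's children (from adjacency): (leaf)

Answer: none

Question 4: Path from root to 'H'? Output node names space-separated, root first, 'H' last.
Walk down from root: A -> H

Answer: A H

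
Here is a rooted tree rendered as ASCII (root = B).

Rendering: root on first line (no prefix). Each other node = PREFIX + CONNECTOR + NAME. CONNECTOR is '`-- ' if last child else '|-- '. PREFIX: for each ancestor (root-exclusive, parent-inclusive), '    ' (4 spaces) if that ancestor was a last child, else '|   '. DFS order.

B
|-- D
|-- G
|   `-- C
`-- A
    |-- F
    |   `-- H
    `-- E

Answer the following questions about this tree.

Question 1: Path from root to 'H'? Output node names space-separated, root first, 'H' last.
Answer: B A F H

Derivation:
Walk down from root: B -> A -> F -> H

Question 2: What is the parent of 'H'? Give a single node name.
Answer: F

Derivation:
Scan adjacency: H appears as child of F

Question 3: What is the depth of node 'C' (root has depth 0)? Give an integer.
Path from root to C: B -> G -> C
Depth = number of edges = 2

Answer: 2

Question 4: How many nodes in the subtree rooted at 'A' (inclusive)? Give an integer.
Answer: 4

Derivation:
Subtree rooted at A contains: A, E, F, H
Count = 4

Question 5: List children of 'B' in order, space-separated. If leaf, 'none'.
Answer: D G A

Derivation:
Node B's children (from adjacency): D, G, A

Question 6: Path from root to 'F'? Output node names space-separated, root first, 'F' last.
Walk down from root: B -> A -> F

Answer: B A F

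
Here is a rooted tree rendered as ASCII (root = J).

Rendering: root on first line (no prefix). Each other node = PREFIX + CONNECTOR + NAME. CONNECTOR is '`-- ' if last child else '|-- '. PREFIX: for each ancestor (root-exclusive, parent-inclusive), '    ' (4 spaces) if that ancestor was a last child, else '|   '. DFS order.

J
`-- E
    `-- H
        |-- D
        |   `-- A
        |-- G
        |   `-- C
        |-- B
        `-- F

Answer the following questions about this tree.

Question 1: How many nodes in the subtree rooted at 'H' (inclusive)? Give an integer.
Answer: 7

Derivation:
Subtree rooted at H contains: A, B, C, D, F, G, H
Count = 7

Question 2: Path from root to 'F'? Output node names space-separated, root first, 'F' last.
Answer: J E H F

Derivation:
Walk down from root: J -> E -> H -> F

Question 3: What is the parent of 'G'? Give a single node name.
Scan adjacency: G appears as child of H

Answer: H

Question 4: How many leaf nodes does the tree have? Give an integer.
Leaves (nodes with no children): A, B, C, F

Answer: 4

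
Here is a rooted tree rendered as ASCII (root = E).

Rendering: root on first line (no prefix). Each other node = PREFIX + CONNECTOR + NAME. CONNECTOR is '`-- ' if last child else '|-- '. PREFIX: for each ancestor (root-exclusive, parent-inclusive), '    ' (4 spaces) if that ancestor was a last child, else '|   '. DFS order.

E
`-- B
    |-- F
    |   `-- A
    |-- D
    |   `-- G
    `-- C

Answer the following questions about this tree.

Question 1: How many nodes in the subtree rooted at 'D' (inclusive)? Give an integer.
Answer: 2

Derivation:
Subtree rooted at D contains: D, G
Count = 2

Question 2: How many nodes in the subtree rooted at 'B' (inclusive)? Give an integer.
Answer: 6

Derivation:
Subtree rooted at B contains: A, B, C, D, F, G
Count = 6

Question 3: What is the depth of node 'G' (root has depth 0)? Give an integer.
Answer: 3

Derivation:
Path from root to G: E -> B -> D -> G
Depth = number of edges = 3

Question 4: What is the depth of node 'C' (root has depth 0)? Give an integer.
Answer: 2

Derivation:
Path from root to C: E -> B -> C
Depth = number of edges = 2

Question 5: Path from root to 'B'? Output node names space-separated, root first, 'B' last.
Walk down from root: E -> B

Answer: E B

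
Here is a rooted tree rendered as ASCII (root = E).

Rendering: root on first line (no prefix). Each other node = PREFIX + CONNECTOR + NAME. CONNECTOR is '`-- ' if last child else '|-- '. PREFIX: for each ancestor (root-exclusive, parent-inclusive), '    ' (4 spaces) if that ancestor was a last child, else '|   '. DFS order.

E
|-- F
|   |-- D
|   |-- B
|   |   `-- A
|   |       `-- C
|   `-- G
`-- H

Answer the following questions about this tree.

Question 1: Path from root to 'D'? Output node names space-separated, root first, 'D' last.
Answer: E F D

Derivation:
Walk down from root: E -> F -> D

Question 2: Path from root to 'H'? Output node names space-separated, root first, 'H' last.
Walk down from root: E -> H

Answer: E H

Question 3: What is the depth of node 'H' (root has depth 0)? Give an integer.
Answer: 1

Derivation:
Path from root to H: E -> H
Depth = number of edges = 1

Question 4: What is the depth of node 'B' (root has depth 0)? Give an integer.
Answer: 2

Derivation:
Path from root to B: E -> F -> B
Depth = number of edges = 2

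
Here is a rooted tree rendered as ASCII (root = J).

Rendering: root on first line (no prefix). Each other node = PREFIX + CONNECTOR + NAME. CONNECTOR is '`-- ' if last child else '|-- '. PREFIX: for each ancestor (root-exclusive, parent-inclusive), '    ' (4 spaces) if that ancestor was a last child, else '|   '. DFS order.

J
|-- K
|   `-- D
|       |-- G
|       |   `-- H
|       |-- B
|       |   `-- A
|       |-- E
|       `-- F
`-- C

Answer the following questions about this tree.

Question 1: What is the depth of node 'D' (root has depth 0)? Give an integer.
Path from root to D: J -> K -> D
Depth = number of edges = 2

Answer: 2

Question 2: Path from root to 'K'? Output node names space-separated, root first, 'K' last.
Walk down from root: J -> K

Answer: J K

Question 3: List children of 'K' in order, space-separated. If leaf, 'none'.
Answer: D

Derivation:
Node K's children (from adjacency): D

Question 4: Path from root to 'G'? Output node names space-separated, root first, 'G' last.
Answer: J K D G

Derivation:
Walk down from root: J -> K -> D -> G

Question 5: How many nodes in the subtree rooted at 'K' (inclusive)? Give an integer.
Subtree rooted at K contains: A, B, D, E, F, G, H, K
Count = 8

Answer: 8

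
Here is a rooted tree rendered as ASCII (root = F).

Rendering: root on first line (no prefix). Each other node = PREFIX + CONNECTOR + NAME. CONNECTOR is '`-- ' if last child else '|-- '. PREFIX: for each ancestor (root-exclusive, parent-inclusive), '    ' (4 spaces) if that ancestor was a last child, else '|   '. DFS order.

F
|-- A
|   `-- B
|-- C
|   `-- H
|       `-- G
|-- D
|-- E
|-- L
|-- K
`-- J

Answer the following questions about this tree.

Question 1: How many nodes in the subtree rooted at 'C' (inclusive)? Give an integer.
Answer: 3

Derivation:
Subtree rooted at C contains: C, G, H
Count = 3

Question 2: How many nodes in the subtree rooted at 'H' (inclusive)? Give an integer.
Answer: 2

Derivation:
Subtree rooted at H contains: G, H
Count = 2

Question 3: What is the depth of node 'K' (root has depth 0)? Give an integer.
Path from root to K: F -> K
Depth = number of edges = 1

Answer: 1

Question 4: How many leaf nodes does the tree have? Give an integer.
Answer: 7

Derivation:
Leaves (nodes with no children): B, D, E, G, J, K, L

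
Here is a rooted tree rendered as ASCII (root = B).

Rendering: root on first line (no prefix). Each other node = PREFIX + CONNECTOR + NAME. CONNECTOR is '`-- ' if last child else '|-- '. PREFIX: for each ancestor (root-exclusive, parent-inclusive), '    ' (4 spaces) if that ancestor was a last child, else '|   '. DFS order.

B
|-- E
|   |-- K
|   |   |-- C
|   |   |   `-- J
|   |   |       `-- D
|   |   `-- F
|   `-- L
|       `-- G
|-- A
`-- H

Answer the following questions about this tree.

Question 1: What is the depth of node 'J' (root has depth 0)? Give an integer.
Path from root to J: B -> E -> K -> C -> J
Depth = number of edges = 4

Answer: 4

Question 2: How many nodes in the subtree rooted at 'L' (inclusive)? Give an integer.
Answer: 2

Derivation:
Subtree rooted at L contains: G, L
Count = 2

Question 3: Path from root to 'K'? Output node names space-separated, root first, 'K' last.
Walk down from root: B -> E -> K

Answer: B E K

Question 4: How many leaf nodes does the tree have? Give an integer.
Leaves (nodes with no children): A, D, F, G, H

Answer: 5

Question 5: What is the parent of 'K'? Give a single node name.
Scan adjacency: K appears as child of E

Answer: E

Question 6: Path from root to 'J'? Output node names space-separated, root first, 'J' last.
Walk down from root: B -> E -> K -> C -> J

Answer: B E K C J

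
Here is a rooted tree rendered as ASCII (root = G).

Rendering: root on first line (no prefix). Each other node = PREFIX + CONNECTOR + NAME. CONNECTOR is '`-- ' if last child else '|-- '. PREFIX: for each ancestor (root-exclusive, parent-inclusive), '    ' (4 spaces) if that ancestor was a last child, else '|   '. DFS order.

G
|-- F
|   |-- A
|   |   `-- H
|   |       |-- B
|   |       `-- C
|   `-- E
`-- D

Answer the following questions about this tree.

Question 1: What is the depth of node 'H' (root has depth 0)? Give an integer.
Path from root to H: G -> F -> A -> H
Depth = number of edges = 3

Answer: 3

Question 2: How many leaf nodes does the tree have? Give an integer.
Answer: 4

Derivation:
Leaves (nodes with no children): B, C, D, E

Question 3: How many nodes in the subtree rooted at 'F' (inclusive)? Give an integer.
Subtree rooted at F contains: A, B, C, E, F, H
Count = 6

Answer: 6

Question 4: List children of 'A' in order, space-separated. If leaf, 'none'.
Answer: H

Derivation:
Node A's children (from adjacency): H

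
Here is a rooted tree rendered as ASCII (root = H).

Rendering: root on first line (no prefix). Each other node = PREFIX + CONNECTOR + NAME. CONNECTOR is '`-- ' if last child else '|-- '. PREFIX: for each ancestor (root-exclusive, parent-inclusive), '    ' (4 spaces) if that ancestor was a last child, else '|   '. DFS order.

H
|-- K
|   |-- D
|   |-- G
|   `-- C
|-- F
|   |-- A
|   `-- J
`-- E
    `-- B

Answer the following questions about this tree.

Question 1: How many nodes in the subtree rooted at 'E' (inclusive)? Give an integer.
Subtree rooted at E contains: B, E
Count = 2

Answer: 2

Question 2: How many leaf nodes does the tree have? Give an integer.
Leaves (nodes with no children): A, B, C, D, G, J

Answer: 6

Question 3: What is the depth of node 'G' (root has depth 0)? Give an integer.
Path from root to G: H -> K -> G
Depth = number of edges = 2

Answer: 2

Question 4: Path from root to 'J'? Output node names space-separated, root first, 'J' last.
Walk down from root: H -> F -> J

Answer: H F J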